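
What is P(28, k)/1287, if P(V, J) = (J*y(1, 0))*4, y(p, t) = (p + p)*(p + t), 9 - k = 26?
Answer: -136/1287 ≈ -0.10567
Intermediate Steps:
k = -17 (k = 9 - 1*26 = 9 - 26 = -17)
y(p, t) = 2*p*(p + t) (y(p, t) = (2*p)*(p + t) = 2*p*(p + t))
P(V, J) = 8*J (P(V, J) = (J*(2*1*(1 + 0)))*4 = (J*(2*1*1))*4 = (J*2)*4 = (2*J)*4 = 8*J)
P(28, k)/1287 = (8*(-17))/1287 = -136*1/1287 = -136/1287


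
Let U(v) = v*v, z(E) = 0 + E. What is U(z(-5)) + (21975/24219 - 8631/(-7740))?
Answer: 187611007/6942780 ≈ 27.022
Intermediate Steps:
z(E) = E
U(v) = v²
U(z(-5)) + (21975/24219 - 8631/(-7740)) = (-5)² + (21975/24219 - 8631/(-7740)) = 25 + (21975*(1/24219) - 8631*(-1/7740)) = 25 + (7325/8073 + 959/860) = 25 + 14041507/6942780 = 187611007/6942780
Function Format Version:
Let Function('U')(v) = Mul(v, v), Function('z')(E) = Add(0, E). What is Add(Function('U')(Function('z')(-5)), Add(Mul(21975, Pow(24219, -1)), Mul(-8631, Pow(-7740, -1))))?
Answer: Rational(187611007, 6942780) ≈ 27.022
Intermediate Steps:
Function('z')(E) = E
Function('U')(v) = Pow(v, 2)
Add(Function('U')(Function('z')(-5)), Add(Mul(21975, Pow(24219, -1)), Mul(-8631, Pow(-7740, -1)))) = Add(Pow(-5, 2), Add(Mul(21975, Pow(24219, -1)), Mul(-8631, Pow(-7740, -1)))) = Add(25, Add(Mul(21975, Rational(1, 24219)), Mul(-8631, Rational(-1, 7740)))) = Add(25, Add(Rational(7325, 8073), Rational(959, 860))) = Add(25, Rational(14041507, 6942780)) = Rational(187611007, 6942780)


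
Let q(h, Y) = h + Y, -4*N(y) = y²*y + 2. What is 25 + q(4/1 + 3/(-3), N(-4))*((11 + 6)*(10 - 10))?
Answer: 25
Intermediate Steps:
N(y) = -½ - y³/4 (N(y) = -(y²*y + 2)/4 = -(y³ + 2)/4 = -(2 + y³)/4 = -½ - y³/4)
q(h, Y) = Y + h
25 + q(4/1 + 3/(-3), N(-4))*((11 + 6)*(10 - 10)) = 25 + ((-½ - ¼*(-4)³) + (4/1 + 3/(-3)))*((11 + 6)*(10 - 10)) = 25 + ((-½ - ¼*(-64)) + (4*1 + 3*(-⅓)))*(17*0) = 25 + ((-½ + 16) + (4 - 1))*0 = 25 + (31/2 + 3)*0 = 25 + (37/2)*0 = 25 + 0 = 25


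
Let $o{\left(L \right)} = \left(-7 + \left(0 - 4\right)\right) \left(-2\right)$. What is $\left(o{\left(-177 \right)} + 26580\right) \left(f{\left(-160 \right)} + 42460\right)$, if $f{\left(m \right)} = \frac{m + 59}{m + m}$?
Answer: $\frac{180724690601}{160} \approx 1.1295 \cdot 10^{9}$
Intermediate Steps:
$o{\left(L \right)} = 22$ ($o{\left(L \right)} = \left(-7 + \left(0 - 4\right)\right) \left(-2\right) = \left(-7 - 4\right) \left(-2\right) = \left(-11\right) \left(-2\right) = 22$)
$f{\left(m \right)} = \frac{59 + m}{2 m}$
$\left(o{\left(-177 \right)} + 26580\right) \left(f{\left(-160 \right)} + 42460\right) = \left(22 + 26580\right) \left(\frac{59 - 160}{2 \left(-160\right)} + 42460\right) = 26602 \left(\frac{1}{2} \left(- \frac{1}{160}\right) \left(-101\right) + 42460\right) = 26602 \left(\frac{101}{320} + 42460\right) = 26602 \cdot \frac{13587301}{320} = \frac{180724690601}{160}$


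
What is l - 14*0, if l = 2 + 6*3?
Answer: 20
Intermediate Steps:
l = 20 (l = 2 + 18 = 20)
l - 14*0 = 20 - 14*0 = 20 + 0 = 20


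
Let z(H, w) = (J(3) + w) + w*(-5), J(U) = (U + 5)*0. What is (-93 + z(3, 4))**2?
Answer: 11881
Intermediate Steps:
J(U) = 0 (J(U) = (5 + U)*0 = 0)
z(H, w) = -4*w (z(H, w) = (0 + w) + w*(-5) = w - 5*w = -4*w)
(-93 + z(3, 4))**2 = (-93 - 4*4)**2 = (-93 - 16)**2 = (-109)**2 = 11881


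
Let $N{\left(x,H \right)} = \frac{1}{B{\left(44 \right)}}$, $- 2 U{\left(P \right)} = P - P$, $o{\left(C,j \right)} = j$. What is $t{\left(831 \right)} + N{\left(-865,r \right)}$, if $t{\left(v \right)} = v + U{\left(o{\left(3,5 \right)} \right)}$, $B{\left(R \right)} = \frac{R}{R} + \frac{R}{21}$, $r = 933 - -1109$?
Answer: $\frac{54036}{65} \approx 831.32$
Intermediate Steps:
$r = 2042$ ($r = 933 + 1109 = 2042$)
$U{\left(P \right)} = 0$ ($U{\left(P \right)} = - \frac{P - P}{2} = \left(- \frac{1}{2}\right) 0 = 0$)
$B{\left(R \right)} = 1 + \frac{R}{21}$ ($B{\left(R \right)} = 1 + R \frac{1}{21} = 1 + \frac{R}{21}$)
$t{\left(v \right)} = v$ ($t{\left(v \right)} = v + 0 = v$)
$N{\left(x,H \right)} = \frac{21}{65}$ ($N{\left(x,H \right)} = \frac{1}{1 + \frac{1}{21} \cdot 44} = \frac{1}{1 + \frac{44}{21}} = \frac{1}{\frac{65}{21}} = \frac{21}{65}$)
$t{\left(831 \right)} + N{\left(-865,r \right)} = 831 + \frac{21}{65} = \frac{54036}{65}$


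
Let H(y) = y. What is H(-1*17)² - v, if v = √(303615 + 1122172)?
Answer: 289 - √1425787 ≈ -905.06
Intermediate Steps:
v = √1425787 ≈ 1194.1
H(-1*17)² - v = (-1*17)² - √1425787 = (-17)² - √1425787 = 289 - √1425787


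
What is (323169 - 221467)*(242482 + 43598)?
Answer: 29094908160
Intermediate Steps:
(323169 - 221467)*(242482 + 43598) = 101702*286080 = 29094908160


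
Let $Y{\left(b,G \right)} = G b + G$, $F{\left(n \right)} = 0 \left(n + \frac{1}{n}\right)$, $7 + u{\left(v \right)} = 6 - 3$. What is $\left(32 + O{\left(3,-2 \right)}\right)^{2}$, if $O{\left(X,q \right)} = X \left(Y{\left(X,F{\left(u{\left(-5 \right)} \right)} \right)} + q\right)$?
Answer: $676$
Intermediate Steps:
$u{\left(v \right)} = -4$ ($u{\left(v \right)} = -7 + \left(6 - 3\right) = -7 + 3 = -4$)
$F{\left(n \right)} = 0$
$Y{\left(b,G \right)} = G + G b$
$O{\left(X,q \right)} = X q$ ($O{\left(X,q \right)} = X \left(0 \left(1 + X\right) + q\right) = X \left(0 + q\right) = X q$)
$\left(32 + O{\left(3,-2 \right)}\right)^{2} = \left(32 + 3 \left(-2\right)\right)^{2} = \left(32 - 6\right)^{2} = 26^{2} = 676$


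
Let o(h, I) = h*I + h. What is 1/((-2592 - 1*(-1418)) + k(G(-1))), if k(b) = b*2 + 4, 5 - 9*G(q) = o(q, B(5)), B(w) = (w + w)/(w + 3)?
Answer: -18/21031 ≈ -0.00085588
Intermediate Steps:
B(w) = 2*w/(3 + w) (B(w) = (2*w)/(3 + w) = 2*w/(3 + w))
o(h, I) = h + I*h (o(h, I) = I*h + h = h + I*h)
G(q) = 5/9 - q/4 (G(q) = 5/9 - q*(1 + 2*5/(3 + 5))/9 = 5/9 - q*(1 + 2*5/8)/9 = 5/9 - q*(1 + 2*5*(⅛))/9 = 5/9 - q*(1 + 5/4)/9 = 5/9 - q*9/(9*4) = 5/9 - q/4)
k(b) = 4 + 2*b (k(b) = 2*b + 4 = 4 + 2*b)
1/((-2592 - 1*(-1418)) + k(G(-1))) = 1/((-2592 - 1*(-1418)) + (4 + 2*(5/9 - ¼*(-1)))) = 1/((-2592 + 1418) + (4 + 2*(5/9 + ¼))) = 1/(-1174 + (4 + 2*(29/36))) = 1/(-1174 + (4 + 29/18)) = 1/(-1174 + 101/18) = 1/(-21031/18) = -18/21031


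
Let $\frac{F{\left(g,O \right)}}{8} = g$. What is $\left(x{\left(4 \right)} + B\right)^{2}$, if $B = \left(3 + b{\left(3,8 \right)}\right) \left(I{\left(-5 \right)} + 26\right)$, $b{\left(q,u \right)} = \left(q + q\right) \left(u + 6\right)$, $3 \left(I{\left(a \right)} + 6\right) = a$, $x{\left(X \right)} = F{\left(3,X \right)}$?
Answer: $2621161$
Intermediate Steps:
$F{\left(g,O \right)} = 8 g$
$x{\left(X \right)} = 24$ ($x{\left(X \right)} = 8 \cdot 3 = 24$)
$I{\left(a \right)} = -6 + \frac{a}{3}$
$b{\left(q,u \right)} = 2 q \left(6 + u\right)$
$B = 1595$ ($B = \left(3 + 2 \cdot 3 \left(6 + 8\right)\right) \left(\left(-6 + \frac{1}{3} \left(-5\right)\right) + 26\right) = \left(3 + 2 \cdot 3 \cdot 14\right) \left(\left(-6 - \frac{5}{3}\right) + 26\right) = \left(3 + 84\right) \left(- \frac{23}{3} + 26\right) = 87 \cdot \frac{55}{3} = 1595$)
$\left(x{\left(4 \right)} + B\right)^{2} = \left(24 + 1595\right)^{2} = 1619^{2} = 2621161$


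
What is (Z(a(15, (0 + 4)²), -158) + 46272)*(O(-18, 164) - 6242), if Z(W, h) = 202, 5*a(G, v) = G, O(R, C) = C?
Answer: -282468972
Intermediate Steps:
a(G, v) = G/5
(Z(a(15, (0 + 4)²), -158) + 46272)*(O(-18, 164) - 6242) = (202 + 46272)*(164 - 6242) = 46474*(-6078) = -282468972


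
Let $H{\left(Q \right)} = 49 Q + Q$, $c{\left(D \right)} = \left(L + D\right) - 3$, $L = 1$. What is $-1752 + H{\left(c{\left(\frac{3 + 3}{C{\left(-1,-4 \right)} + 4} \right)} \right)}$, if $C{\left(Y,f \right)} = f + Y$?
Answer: $-2152$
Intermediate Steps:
$C{\left(Y,f \right)} = Y + f$
$c{\left(D \right)} = -2 + D$ ($c{\left(D \right)} = \left(1 + D\right) - 3 = -2 + D$)
$H{\left(Q \right)} = 50 Q$
$-1752 + H{\left(c{\left(\frac{3 + 3}{C{\left(-1,-4 \right)} + 4} \right)} \right)} = -1752 + 50 \left(-2 + \frac{3 + 3}{\left(-1 - 4\right) + 4}\right) = -1752 + 50 \left(-2 + \frac{6}{-5 + 4}\right) = -1752 + 50 \left(-2 + \frac{6}{-1}\right) = -1752 + 50 \left(-2 + 6 \left(-1\right)\right) = -1752 + 50 \left(-2 - 6\right) = -1752 + 50 \left(-8\right) = -1752 - 400 = -2152$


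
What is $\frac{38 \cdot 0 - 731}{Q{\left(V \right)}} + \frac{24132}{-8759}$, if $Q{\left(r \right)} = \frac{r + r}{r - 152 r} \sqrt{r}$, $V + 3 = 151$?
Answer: $- \frac{24132}{8759} + \frac{110381 \sqrt{37}}{148} \approx 4533.9$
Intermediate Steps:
$V = 148$ ($V = -3 + 151 = 148$)
$Q{\left(r \right)} = - \frac{2 \sqrt{r}}{151}$ ($Q{\left(r \right)} = \frac{2 r}{\left(-151\right) r} \sqrt{r} = 2 r \left(- \frac{1}{151 r}\right) \sqrt{r} = - \frac{2 \sqrt{r}}{151}$)
$\frac{38 \cdot 0 - 731}{Q{\left(V \right)}} + \frac{24132}{-8759} = \frac{38 \cdot 0 - 731}{\left(- \frac{2}{151}\right) \sqrt{148}} + \frac{24132}{-8759} = \frac{0 - 731}{\left(- \frac{2}{151}\right) 2 \sqrt{37}} + 24132 \left(- \frac{1}{8759}\right) = - \frac{731}{\left(- \frac{4}{151}\right) \sqrt{37}} - \frac{24132}{8759} = - 731 \left(- \frac{151 \sqrt{37}}{148}\right) - \frac{24132}{8759} = \frac{110381 \sqrt{37}}{148} - \frac{24132}{8759} = - \frac{24132}{8759} + \frac{110381 \sqrt{37}}{148}$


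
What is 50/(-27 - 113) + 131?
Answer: 1829/14 ≈ 130.64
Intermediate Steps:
50/(-27 - 113) + 131 = 50/(-140) + 131 = 50*(-1/140) + 131 = -5/14 + 131 = 1829/14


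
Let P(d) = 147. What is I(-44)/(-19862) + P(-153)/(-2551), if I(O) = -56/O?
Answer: -16076284/278673791 ≈ -0.057689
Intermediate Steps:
I(-44)/(-19862) + P(-153)/(-2551) = -56/(-44)/(-19862) + 147/(-2551) = -56*(-1/44)*(-1/19862) + 147*(-1/2551) = (14/11)*(-1/19862) - 147/2551 = -7/109241 - 147/2551 = -16076284/278673791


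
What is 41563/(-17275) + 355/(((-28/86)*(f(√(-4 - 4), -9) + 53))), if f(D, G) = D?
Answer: (-1163764*√2 + 294542621*I)/(241850*(-53*I + 2*√2)) ≈ -22.92 + 1.0948*I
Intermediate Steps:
41563/(-17275) + 355/(((-28/86)*(f(√(-4 - 4), -9) + 53))) = 41563/(-17275) + 355/(((-28/86)*(√(-4 - 4) + 53))) = 41563*(-1/17275) + 355/(((-28*1/86)*(√(-8) + 53))) = -41563/17275 + 355/((-14*(2*I*√2 + 53)/43)) = -41563/17275 + 355/((-14*(53 + 2*I*√2)/43)) = -41563/17275 + 355/(-742/43 - 28*I*√2/43)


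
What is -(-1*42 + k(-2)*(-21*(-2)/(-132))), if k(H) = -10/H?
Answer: 959/22 ≈ 43.591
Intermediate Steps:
-(-1*42 + k(-2)*(-21*(-2)/(-132))) = -(-1*42 + (-10/(-2))*(-21*(-2)/(-132))) = -(-42 + (-10*(-½))*(42*(-1/132))) = -(-42 + 5*(-7/22)) = -(-42 - 35/22) = -1*(-959/22) = 959/22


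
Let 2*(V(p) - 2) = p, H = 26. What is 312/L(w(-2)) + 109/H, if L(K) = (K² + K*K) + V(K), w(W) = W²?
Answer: 1003/78 ≈ 12.859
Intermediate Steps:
V(p) = 2 + p/2
L(K) = 2 + K/2 + 2*K² (L(K) = (K² + K*K) + (2 + K/2) = (K² + K²) + (2 + K/2) = 2*K² + (2 + K/2) = 2 + K/2 + 2*K²)
312/L(w(-2)) + 109/H = 312/(2 + (½)*(-2)² + 2*((-2)²)²) + 109/26 = 312/(2 + (½)*4 + 2*4²) + 109*(1/26) = 312/(2 + 2 + 2*16) + 109/26 = 312/(2 + 2 + 32) + 109/26 = 312/36 + 109/26 = 312*(1/36) + 109/26 = 26/3 + 109/26 = 1003/78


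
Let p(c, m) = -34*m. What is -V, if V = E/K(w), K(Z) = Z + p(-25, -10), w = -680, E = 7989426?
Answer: 3994713/170 ≈ 23498.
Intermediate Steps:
K(Z) = 340 + Z (K(Z) = Z - 34*(-10) = Z + 340 = 340 + Z)
V = -3994713/170 (V = 7989426/(340 - 680) = 7989426/(-340) = 7989426*(-1/340) = -3994713/170 ≈ -23498.)
-V = -1*(-3994713/170) = 3994713/170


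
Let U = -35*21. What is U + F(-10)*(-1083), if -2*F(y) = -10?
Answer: -6150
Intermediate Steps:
F(y) = 5 (F(y) = -½*(-10) = 5)
U = -735
U + F(-10)*(-1083) = -735 + 5*(-1083) = -735 - 5415 = -6150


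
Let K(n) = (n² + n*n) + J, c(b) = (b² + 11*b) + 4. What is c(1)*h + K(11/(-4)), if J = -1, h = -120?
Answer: -15247/8 ≈ -1905.9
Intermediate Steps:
c(b) = 4 + b² + 11*b
K(n) = -1 + 2*n² (K(n) = (n² + n*n) - 1 = (n² + n²) - 1 = 2*n² - 1 = -1 + 2*n²)
c(1)*h + K(11/(-4)) = (4 + 1² + 11*1)*(-120) + (-1 + 2*(11/(-4))²) = (4 + 1 + 11)*(-120) + (-1 + 2*(11*(-¼))²) = 16*(-120) + (-1 + 2*(-11/4)²) = -1920 + (-1 + 2*(121/16)) = -1920 + (-1 + 121/8) = -1920 + 113/8 = -15247/8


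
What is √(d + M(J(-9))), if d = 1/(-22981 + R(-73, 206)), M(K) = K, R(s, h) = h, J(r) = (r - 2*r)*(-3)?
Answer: I*√560197586/4555 ≈ 5.1962*I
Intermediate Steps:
J(r) = 3*r (J(r) = -r*(-3) = 3*r)
d = -1/22775 (d = 1/(-22981 + 206) = 1/(-22775) = -1/22775 ≈ -4.3908e-5)
√(d + M(J(-9))) = √(-1/22775 + 3*(-9)) = √(-1/22775 - 27) = √(-614926/22775) = I*√560197586/4555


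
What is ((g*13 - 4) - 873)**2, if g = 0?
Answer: 769129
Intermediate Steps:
((g*13 - 4) - 873)**2 = ((0*13 - 4) - 873)**2 = ((0 - 4) - 873)**2 = (-4 - 873)**2 = (-877)**2 = 769129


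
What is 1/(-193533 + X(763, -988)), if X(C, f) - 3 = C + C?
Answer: -1/192004 ≈ -5.2082e-6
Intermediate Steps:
X(C, f) = 3 + 2*C (X(C, f) = 3 + (C + C) = 3 + 2*C)
1/(-193533 + X(763, -988)) = 1/(-193533 + (3 + 2*763)) = 1/(-193533 + (3 + 1526)) = 1/(-193533 + 1529) = 1/(-192004) = -1/192004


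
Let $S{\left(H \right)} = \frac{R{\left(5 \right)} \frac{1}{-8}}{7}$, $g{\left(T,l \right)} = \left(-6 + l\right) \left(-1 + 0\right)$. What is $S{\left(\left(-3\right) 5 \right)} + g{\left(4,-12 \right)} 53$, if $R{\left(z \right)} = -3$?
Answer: $\frac{53427}{56} \approx 954.05$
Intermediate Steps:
$g{\left(T,l \right)} = 6 - l$ ($g{\left(T,l \right)} = \left(-6 + l\right) \left(-1\right) = 6 - l$)
$S{\left(H \right)} = \frac{3}{56}$ ($S{\left(H \right)} = \frac{\left(-3\right) \frac{1}{-8}}{7} = \left(-3\right) \left(- \frac{1}{8}\right) \frac{1}{7} = \frac{3}{8} \cdot \frac{1}{7} = \frac{3}{56}$)
$S{\left(\left(-3\right) 5 \right)} + g{\left(4,-12 \right)} 53 = \frac{3}{56} + \left(6 - -12\right) 53 = \frac{3}{56} + \left(6 + 12\right) 53 = \frac{3}{56} + 18 \cdot 53 = \frac{3}{56} + 954 = \frac{53427}{56}$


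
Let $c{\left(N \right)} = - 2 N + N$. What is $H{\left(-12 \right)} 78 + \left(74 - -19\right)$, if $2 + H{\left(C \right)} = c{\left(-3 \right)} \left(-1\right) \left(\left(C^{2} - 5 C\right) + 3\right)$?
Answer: $-48501$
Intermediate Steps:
$c{\left(N \right)} = - N$
$H{\left(C \right)} = -11 - 3 C^{2} + 15 C$ ($H{\left(C \right)} = -2 + \left(-1\right) \left(-3\right) \left(-1\right) \left(\left(C^{2} - 5 C\right) + 3\right) = -2 + 3 \left(-1\right) \left(3 + C^{2} - 5 C\right) = -2 - 3 \left(3 + C^{2} - 5 C\right) = -2 - \left(9 - 15 C + 3 C^{2}\right) = -11 - 3 C^{2} + 15 C$)
$H{\left(-12 \right)} 78 + \left(74 - -19\right) = \left(-11 - 3 \left(-12\right)^{2} + 15 \left(-12\right)\right) 78 + \left(74 - -19\right) = \left(-11 - 432 - 180\right) 78 + \left(74 + 19\right) = \left(-11 - 432 - 180\right) 78 + 93 = \left(-623\right) 78 + 93 = -48594 + 93 = -48501$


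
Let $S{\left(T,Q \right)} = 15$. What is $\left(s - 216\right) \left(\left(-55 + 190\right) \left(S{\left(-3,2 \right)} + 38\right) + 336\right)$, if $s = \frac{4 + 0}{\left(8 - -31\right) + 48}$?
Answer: $- \frac{46913636}{29} \approx -1.6177 \cdot 10^{6}$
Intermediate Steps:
$s = \frac{4}{87}$ ($s = \frac{4}{\left(8 + 31\right) + 48} = \frac{4}{39 + 48} = \frac{4}{87} \approx 0.045977$)
$\left(s - 216\right) \left(\left(-55 + 190\right) \left(S{\left(-3,2 \right)} + 38\right) + 336\right) = \left(\frac{4}{87} - 216\right) \left(\left(-55 + 190\right) \left(15 + 38\right) + 336\right) = - \frac{18788 \left(135 \cdot 53 + 336\right)}{87} = - \frac{18788 \left(7155 + 336\right)}{87} = \left(- \frac{18788}{87}\right) 7491 = - \frac{46913636}{29}$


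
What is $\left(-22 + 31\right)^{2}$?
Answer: $81$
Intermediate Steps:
$\left(-22 + 31\right)^{2} = 9^{2} = 81$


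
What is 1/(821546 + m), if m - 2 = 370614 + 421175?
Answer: 1/1613337 ≈ 6.1983e-7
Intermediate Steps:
m = 791791 (m = 2 + (370614 + 421175) = 2 + 791789 = 791791)
1/(821546 + m) = 1/(821546 + 791791) = 1/1613337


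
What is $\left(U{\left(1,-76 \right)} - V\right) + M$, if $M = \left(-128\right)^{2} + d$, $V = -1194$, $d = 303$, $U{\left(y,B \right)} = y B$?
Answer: $17805$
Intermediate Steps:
$U{\left(y,B \right)} = B y$
$M = 16687$ ($M = \left(-128\right)^{2} + 303 = 16384 + 303 = 16687$)
$\left(U{\left(1,-76 \right)} - V\right) + M = \left(\left(-76\right) 1 - -1194\right) + 16687 = \left(-76 + 1194\right) + 16687 = 1118 + 16687 = 17805$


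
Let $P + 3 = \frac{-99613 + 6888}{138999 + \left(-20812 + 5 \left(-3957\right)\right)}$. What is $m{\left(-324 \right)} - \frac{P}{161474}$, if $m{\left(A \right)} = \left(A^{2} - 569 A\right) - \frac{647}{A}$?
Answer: $\frac{186192000815847433}{643519264194} \approx 2.8933 \cdot 10^{5}$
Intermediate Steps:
$m{\left(A \right)} = A^{2} - \frac{647}{A} - 569 A$
$P = - \frac{387931}{98402}$ ($P = -3 + \frac{-99613 + 6888}{138999 + \left(-20812 + 5 \left(-3957\right)\right)} = -3 - \frac{92725}{138999 - 40597} = -3 - \frac{92725}{98402} = - \frac{387931}{98402} \approx -3.9423$)
$m{\left(-324 \right)} - \frac{P}{161474} = \frac{-647 + \left(-324\right)^{2} \left(-569 - 324\right)}{-324} - - \frac{387931}{98402 \cdot 161474} = - \frac{-647 + 104976 \left(-893\right)}{324} - \left(- \frac{387931}{98402}\right) \frac{1}{161474} = - \frac{-647 - 93743568}{324} - - \frac{387931}{15889364548} = \left(- \frac{1}{324}\right) \left(-93744215\right) + \frac{387931}{15889364548} = \frac{93744215}{324} + \frac{387931}{15889364548} = \frac{186192000815847433}{643519264194}$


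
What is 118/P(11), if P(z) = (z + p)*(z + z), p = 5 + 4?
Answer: 59/220 ≈ 0.26818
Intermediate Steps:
p = 9
P(z) = 2*z*(9 + z) (P(z) = (z + 9)*(z + z) = (9 + z)*(2*z) = 2*z*(9 + z))
118/P(11) = 118/((2*11*(9 + 11))) = 118/((2*11*20)) = 118/440 = 118*(1/440) = 59/220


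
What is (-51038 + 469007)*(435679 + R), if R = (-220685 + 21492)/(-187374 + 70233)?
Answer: 7110498789105036/39047 ≈ 1.8210e+11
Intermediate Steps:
R = 199193/117141 (R = -199193/(-117141) = -199193*(-1/117141) = 199193/117141 ≈ 1.7005)
(-51038 + 469007)*(435679 + R) = (-51038 + 469007)*(435679 + 199193/117141) = 417969*(51036072932/117141) = 7110498789105036/39047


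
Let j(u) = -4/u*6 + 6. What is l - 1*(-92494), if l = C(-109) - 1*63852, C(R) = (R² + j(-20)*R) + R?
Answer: 198146/5 ≈ 39629.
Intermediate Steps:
j(u) = 6 - 24/u (j(u) = -24/u + 6 = 6 - 24/u)
C(R) = R² + 41*R/5 (C(R) = (R² + (6 - 24/(-20))*R) + R = (R² + (6 - 24*(-1/20))*R) + R = (R² + (6 + 6/5)*R) + R = (R² + 36*R/5) + R = R² + 41*R/5)
l = -264324/5 (l = (⅕)*(-109)*(41 + 5*(-109)) - 1*63852 = (⅕)*(-109)*(41 - 545) - 63852 = (⅕)*(-109)*(-504) - 63852 = 54936/5 - 63852 = -264324/5 ≈ -52865.)
l - 1*(-92494) = -264324/5 - 1*(-92494) = -264324/5 + 92494 = 198146/5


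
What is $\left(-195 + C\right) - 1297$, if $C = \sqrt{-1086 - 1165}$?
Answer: $-1492 + i \sqrt{2251} \approx -1492.0 + 47.445 i$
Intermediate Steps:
$C = i \sqrt{2251}$ ($C = \sqrt{-1086 - 1165} = \sqrt{-2251} = i \sqrt{2251} \approx 47.445 i$)
$\left(-195 + C\right) - 1297 = \left(-195 + i \sqrt{2251}\right) - 1297 = -1492 + i \sqrt{2251}$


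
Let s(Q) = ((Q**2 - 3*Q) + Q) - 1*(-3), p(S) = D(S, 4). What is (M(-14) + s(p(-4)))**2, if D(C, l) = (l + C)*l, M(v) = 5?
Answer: 64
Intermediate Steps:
D(C, l) = l*(C + l) (D(C, l) = (C + l)*l = l*(C + l))
p(S) = 16 + 4*S (p(S) = 4*(S + 4) = 4*(4 + S) = 16 + 4*S)
s(Q) = 3 + Q**2 - 2*Q (s(Q) = (Q**2 - 2*Q) + 3 = 3 + Q**2 - 2*Q)
(M(-14) + s(p(-4)))**2 = (5 + (3 + (16 + 4*(-4))**2 - 2*(16 + 4*(-4))))**2 = (5 + (3 + (16 - 16)**2 - 2*(16 - 16)))**2 = (5 + (3 + 0**2 - 2*0))**2 = (5 + (3 + 0 + 0))**2 = (5 + 3)**2 = 8**2 = 64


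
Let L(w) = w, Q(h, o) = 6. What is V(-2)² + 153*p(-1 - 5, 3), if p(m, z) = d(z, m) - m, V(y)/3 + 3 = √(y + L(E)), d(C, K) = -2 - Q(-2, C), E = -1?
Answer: -252 - 54*I*√3 ≈ -252.0 - 93.531*I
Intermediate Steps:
d(C, K) = -8 (d(C, K) = -2 - 1*6 = -2 - 6 = -8)
V(y) = -9 + 3*√(-1 + y) (V(y) = -9 + 3*√(y - 1) = -9 + 3*√(-1 + y))
p(m, z) = -8 - m
V(-2)² + 153*p(-1 - 5, 3) = (-9 + 3*√(-1 - 2))² + 153*(-8 - (-1 - 5)) = (-9 + 3*√(-3))² + 153*(-8 - 1*(-6)) = (-9 + 3*(I*√3))² + 153*(-8 + 6) = (-9 + 3*I*√3)² + 153*(-2) = (-9 + 3*I*√3)² - 306 = -306 + (-9 + 3*I*√3)²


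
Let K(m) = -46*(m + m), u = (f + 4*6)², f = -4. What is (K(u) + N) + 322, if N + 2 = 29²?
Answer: -35639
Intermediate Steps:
N = 839 (N = -2 + 29² = -2 + 841 = 839)
u = 400 (u = (-4 + 4*6)² = (-4 + 24)² = 20² = 400)
K(m) = -92*m
(K(u) + N) + 322 = (-92*400 + 839) + 322 = (-36800 + 839) + 322 = -35961 + 322 = -35639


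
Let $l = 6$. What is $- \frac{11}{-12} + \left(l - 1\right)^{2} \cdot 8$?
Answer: $\frac{2411}{12} \approx 200.92$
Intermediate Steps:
$- \frac{11}{-12} + \left(l - 1\right)^{2} \cdot 8 = - \frac{11}{-12} + \left(6 - 1\right)^{2} \cdot 8 = \left(-11\right) \left(- \frac{1}{12}\right) + 5^{2} \cdot 8 = \frac{11}{12} + 25 \cdot 8 = \frac{11}{12} + 200 = \frac{2411}{12}$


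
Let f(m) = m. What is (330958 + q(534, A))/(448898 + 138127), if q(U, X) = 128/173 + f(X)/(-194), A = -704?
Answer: 370258634/656724435 ≈ 0.56380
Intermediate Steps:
q(U, X) = 128/173 - X/194 (q(U, X) = 128/173 + X/(-194) = 128*(1/173) + X*(-1/194) = 128/173 - X/194)
(330958 + q(534, A))/(448898 + 138127) = (330958 + (128/173 - 1/194*(-704)))/(448898 + 138127) = (330958 + (128/173 + 352/97))/587025 = (330958 + 73312/16781)*(1/587025) = (5553879510/16781)*(1/587025) = 370258634/656724435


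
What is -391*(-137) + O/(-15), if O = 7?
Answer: 803498/15 ≈ 53567.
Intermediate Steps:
-391*(-137) + O/(-15) = -391*(-137) + 7/(-15) = 53567 + 7*(-1/15) = 53567 - 7/15 = 803498/15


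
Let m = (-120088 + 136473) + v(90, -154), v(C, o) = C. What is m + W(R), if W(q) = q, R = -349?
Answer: 16126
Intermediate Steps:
m = 16475 (m = (-120088 + 136473) + 90 = 16385 + 90 = 16475)
m + W(R) = 16475 - 349 = 16126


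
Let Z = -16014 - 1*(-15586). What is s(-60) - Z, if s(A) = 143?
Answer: 571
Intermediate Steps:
Z = -428 (Z = -16014 + 15586 = -428)
s(-60) - Z = 143 - 1*(-428) = 143 + 428 = 571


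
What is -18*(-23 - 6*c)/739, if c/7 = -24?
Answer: -17730/739 ≈ -23.992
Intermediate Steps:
c = -168 (c = 7*(-24) = -168)
-18*(-23 - 6*c)/739 = -18*(-23 - 6*(-168))/739 = -18*(-23 + 1008)/739 = -17730/739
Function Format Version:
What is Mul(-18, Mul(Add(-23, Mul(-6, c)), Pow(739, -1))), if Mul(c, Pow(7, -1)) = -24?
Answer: Rational(-17730, 739) ≈ -23.992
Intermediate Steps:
c = -168 (c = Mul(7, -24) = -168)
Mul(-18, Mul(Add(-23, Mul(-6, c)), Pow(739, -1))) = Mul(-18, Mul(Add(-23, Mul(-6, -168)), Pow(739, -1))) = Mul(-18, Mul(Add(-23, 1008), Rational(1, 739))) = Mul(-18, Mul(985, Rational(1, 739))) = Mul(-18, Rational(985, 739)) = Rational(-17730, 739)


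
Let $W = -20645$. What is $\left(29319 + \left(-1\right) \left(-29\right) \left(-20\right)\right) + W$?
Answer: $8094$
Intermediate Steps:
$\left(29319 + \left(-1\right) \left(-29\right) \left(-20\right)\right) + W = \left(29319 + \left(-1\right) \left(-29\right) \left(-20\right)\right) - 20645 = \left(29319 + 29 \left(-20\right)\right) - 20645 = \left(29319 - 580\right) - 20645 = 28739 - 20645 = 8094$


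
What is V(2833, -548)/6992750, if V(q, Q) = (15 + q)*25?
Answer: 1424/139855 ≈ 0.010182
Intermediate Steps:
V(q, Q) = 375 + 25*q
V(2833, -548)/6992750 = (375 + 25*2833)/6992750 = (375 + 70825)*(1/6992750) = 71200*(1/6992750) = 1424/139855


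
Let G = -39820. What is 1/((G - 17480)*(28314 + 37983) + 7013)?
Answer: -1/3798811087 ≈ -2.6324e-10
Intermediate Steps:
1/((G - 17480)*(28314 + 37983) + 7013) = 1/((-39820 - 17480)*(28314 + 37983) + 7013) = 1/(-57300*66297 + 7013) = 1/(-3798818100 + 7013) = 1/(-3798811087) = -1/3798811087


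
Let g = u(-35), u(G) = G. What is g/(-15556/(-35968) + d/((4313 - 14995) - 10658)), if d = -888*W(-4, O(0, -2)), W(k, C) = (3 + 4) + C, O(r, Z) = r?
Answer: -1679031200/34721383 ≈ -48.357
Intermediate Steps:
W(k, C) = 7 + C
g = -35
d = -6216 (d = -888*(7 + 0) = -888*7 = -6216)
g/(-15556/(-35968) + d/((4313 - 14995) - 10658)) = -35/(-15556/(-35968) - 6216/((4313 - 14995) - 10658)) = -35/(-15556*(-1/35968) - 6216/(-10682 - 10658)) = -35/(3889/8992 - 6216/(-21340)) = -35/(3889/8992 - 6216*(-1/21340)) = -35/(3889/8992 + 1554/5335) = -35/34721383/47972320 = -35*47972320/34721383 = -1679031200/34721383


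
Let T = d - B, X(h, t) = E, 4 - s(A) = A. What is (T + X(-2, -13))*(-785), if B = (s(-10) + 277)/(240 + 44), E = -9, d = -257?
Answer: 59530475/284 ≈ 2.0961e+5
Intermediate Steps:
s(A) = 4 - A
X(h, t) = -9
B = 291/284 (B = ((4 - 1*(-10)) + 277)/(240 + 44) = ((4 + 10) + 277)/284 = (14 + 277)*(1/284) = 291*(1/284) = 291/284 ≈ 1.0246)
T = -73279/284 (T = -257 - 1*291/284 = -257 - 291/284 = -73279/284 ≈ -258.02)
(T + X(-2, -13))*(-785) = (-73279/284 - 9)*(-785) = -75835/284*(-785) = 59530475/284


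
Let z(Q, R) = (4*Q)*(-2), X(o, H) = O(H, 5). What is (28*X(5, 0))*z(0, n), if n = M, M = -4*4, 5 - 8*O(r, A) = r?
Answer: 0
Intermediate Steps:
O(r, A) = 5/8 - r/8
X(o, H) = 5/8 - H/8
M = -16
n = -16
z(Q, R) = -8*Q
(28*X(5, 0))*z(0, n) = (28*(5/8 - ⅛*0))*(-8*0) = (28*(5/8 + 0))*0 = (28*(5/8))*0 = (35/2)*0 = 0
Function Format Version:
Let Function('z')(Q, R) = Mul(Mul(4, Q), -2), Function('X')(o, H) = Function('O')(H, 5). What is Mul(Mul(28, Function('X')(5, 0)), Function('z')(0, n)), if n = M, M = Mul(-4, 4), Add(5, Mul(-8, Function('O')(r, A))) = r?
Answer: 0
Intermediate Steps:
Function('O')(r, A) = Add(Rational(5, 8), Mul(Rational(-1, 8), r))
Function('X')(o, H) = Add(Rational(5, 8), Mul(Rational(-1, 8), H))
M = -16
n = -16
Function('z')(Q, R) = Mul(-8, Q)
Mul(Mul(28, Function('X')(5, 0)), Function('z')(0, n)) = Mul(Mul(28, Add(Rational(5, 8), Mul(Rational(-1, 8), 0))), Mul(-8, 0)) = Mul(Mul(28, Add(Rational(5, 8), 0)), 0) = Mul(Mul(28, Rational(5, 8)), 0) = Mul(Rational(35, 2), 0) = 0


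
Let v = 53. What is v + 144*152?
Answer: 21941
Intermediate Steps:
v + 144*152 = 53 + 144*152 = 53 + 21888 = 21941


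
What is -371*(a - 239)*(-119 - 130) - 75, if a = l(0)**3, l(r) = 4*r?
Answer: -22078656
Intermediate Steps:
a = 0 (a = (4*0)**3 = 0**3 = 0)
-371*(a - 239)*(-119 - 130) - 75 = -371*(0 - 239)*(-119 - 130) - 75 = -(-88669)*(-249) - 75 = -371*59511 - 75 = -22078581 - 75 = -22078656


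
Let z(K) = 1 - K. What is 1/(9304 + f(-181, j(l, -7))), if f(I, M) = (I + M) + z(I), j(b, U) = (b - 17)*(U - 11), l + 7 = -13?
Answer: 1/9971 ≈ 0.00010029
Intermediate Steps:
l = -20 (l = -7 - 13 = -20)
j(b, U) = (-17 + b)*(-11 + U)
f(I, M) = 1 + M (f(I, M) = (I + M) + (1 - I) = 1 + M)
1/(9304 + f(-181, j(l, -7))) = 1/(9304 + (1 + (187 - 17*(-7) - 11*(-20) - 7*(-20)))) = 1/(9304 + (1 + (187 + 119 + 220 + 140))) = 1/(9304 + (1 + 666)) = 1/(9304 + 667) = 1/9971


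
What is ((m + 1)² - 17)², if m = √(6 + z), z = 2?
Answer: 96 - 64*√2 ≈ 5.4903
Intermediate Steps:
m = 2*√2 (m = √(6 + 2) = √8 = 2*√2 ≈ 2.8284)
((m + 1)² - 17)² = ((2*√2 + 1)² - 17)² = ((1 + 2*√2)² - 17)² = (-17 + (1 + 2*√2)²)²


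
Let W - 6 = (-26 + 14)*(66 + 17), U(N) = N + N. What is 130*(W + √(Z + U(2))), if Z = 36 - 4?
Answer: -127920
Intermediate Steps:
U(N) = 2*N
Z = 32
W = -990 (W = 6 + (-26 + 14)*(66 + 17) = 6 - 12*83 = 6 - 996 = -990)
130*(W + √(Z + U(2))) = 130*(-990 + √(32 + 2*2)) = 130*(-990 + √(32 + 4)) = 130*(-990 + √36) = 130*(-990 + 6) = 130*(-984) = -127920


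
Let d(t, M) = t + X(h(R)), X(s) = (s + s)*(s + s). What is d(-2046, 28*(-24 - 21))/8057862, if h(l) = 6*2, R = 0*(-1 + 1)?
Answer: -245/1342977 ≈ -0.00018243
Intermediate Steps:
R = 0 (R = 0*0 = 0)
h(l) = 12
X(s) = 4*s² (X(s) = (2*s)*(2*s) = 4*s²)
d(t, M) = 576 + t (d(t, M) = t + 4*12² = t + 4*144 = t + 576 = 576 + t)
d(-2046, 28*(-24 - 21))/8057862 = (576 - 2046)/8057862 = -1470*1/8057862 = -245/1342977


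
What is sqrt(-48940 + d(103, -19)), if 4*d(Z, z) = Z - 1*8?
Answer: I*sqrt(195665)/2 ≈ 221.17*I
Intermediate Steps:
d(Z, z) = -2 + Z/4 (d(Z, z) = (Z - 1*8)/4 = (Z - 8)/4 = (-8 + Z)/4 = -2 + Z/4)
sqrt(-48940 + d(103, -19)) = sqrt(-48940 + (-2 + (1/4)*103)) = sqrt(-48940 + (-2 + 103/4)) = sqrt(-48940 + 95/4) = sqrt(-195665/4) = I*sqrt(195665)/2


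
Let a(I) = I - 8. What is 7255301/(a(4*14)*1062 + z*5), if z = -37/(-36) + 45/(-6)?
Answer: 261190836/1833971 ≈ 142.42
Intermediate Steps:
z = -233/36 (z = -37*(-1/36) + 45*(-⅙) = 37/36 - 15/2 = -233/36 ≈ -6.4722)
a(I) = -8 + I
7255301/(a(4*14)*1062 + z*5) = 7255301/((-8 + 4*14)*1062 - 233/36*5) = 7255301/((-8 + 56)*1062 - 1165/36) = 7255301/(48*1062 - 1165/36) = 7255301/(50976 - 1165/36) = 7255301/(1833971/36) = 7255301*(36/1833971) = 261190836/1833971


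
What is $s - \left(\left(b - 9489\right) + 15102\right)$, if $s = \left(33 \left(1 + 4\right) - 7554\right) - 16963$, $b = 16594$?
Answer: $-46559$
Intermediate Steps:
$s = -24352$ ($s = \left(33 \cdot 5 - 7554\right) - 16963 = \left(165 - 7554\right) - 16963 = -7389 - 16963 = -24352$)
$s - \left(\left(b - 9489\right) + 15102\right) = -24352 - \left(\left(16594 - 9489\right) + 15102\right) = -24352 - \left(7105 + 15102\right) = -24352 - 22207 = -46559$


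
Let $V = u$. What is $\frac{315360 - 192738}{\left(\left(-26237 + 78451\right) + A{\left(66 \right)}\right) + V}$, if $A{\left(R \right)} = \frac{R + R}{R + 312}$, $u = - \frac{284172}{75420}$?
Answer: $\frac{16184264670}{6891013579} \approx 2.3486$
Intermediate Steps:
$u = - \frac{23681}{6285}$ ($u = \left(-284172\right) \frac{1}{75420} = - \frac{23681}{6285} \approx -3.7679$)
$A{\left(R \right)} = \frac{2 R}{312 + R}$
$V = - \frac{23681}{6285} \approx -3.7679$
$\frac{315360 - 192738}{\left(\left(-26237 + 78451\right) + A{\left(66 \right)}\right) + V} = \frac{315360 - 192738}{\left(\left(-26237 + 78451\right) + 2 \cdot 66 \frac{1}{312 + 66}\right) - \frac{23681}{6285}} = \frac{122622}{\left(52214 + 2 \cdot 66 \cdot \frac{1}{378}\right) - \frac{23681}{6285}} = \frac{122622}{\left(52214 + \frac{22}{63}\right) - \frac{23681}{6285}} = \frac{122622}{\frac{3289504}{63} - \frac{23681}{6285}} = \frac{122622}{\frac{6891013579}{131985}} = 122622 \cdot \frac{131985}{6891013579} = \frac{16184264670}{6891013579}$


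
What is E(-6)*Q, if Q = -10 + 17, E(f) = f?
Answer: -42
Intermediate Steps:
Q = 7
E(-6)*Q = -6*7 = -42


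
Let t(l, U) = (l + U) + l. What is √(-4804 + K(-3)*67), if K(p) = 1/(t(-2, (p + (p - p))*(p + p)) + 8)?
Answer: I*√2323662/22 ≈ 69.289*I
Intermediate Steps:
t(l, U) = U + 2*l (t(l, U) = (U + l) + l = U + 2*l)
K(p) = 1/(4 + 2*p²) (K(p) = 1/(((p + (p - p))*(p + p) + 2*(-2)) + 8) = 1/(((p + 0)*(2*p) - 4) + 8) = 1/((p*(2*p) - 4) + 8) = 1/((2*p² - 4) + 8) = 1/((-4 + 2*p²) + 8) = 1/(4 + 2*p²))
√(-4804 + K(-3)*67) = √(-4804 + (1/(2*(2 + (-3)²)))*67) = √(-4804 + (1/(2*(2 + 9)))*67) = √(-4804 + ((½)/11)*67) = √(-4804 + ((½)*(1/11))*67) = √(-4804 + (1/22)*67) = √(-4804 + 67/22) = √(-105621/22) = I*√2323662/22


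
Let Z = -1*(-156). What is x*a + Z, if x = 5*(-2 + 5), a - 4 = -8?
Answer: 96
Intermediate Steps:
a = -4 (a = 4 - 8 = -4)
x = 15 (x = 5*3 = 15)
Z = 156
x*a + Z = 15*(-4) + 156 = -60 + 156 = 96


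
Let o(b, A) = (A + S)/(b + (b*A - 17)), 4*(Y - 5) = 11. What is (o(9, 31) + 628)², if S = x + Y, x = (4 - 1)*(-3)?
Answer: 463585318641/1175056 ≈ 3.9452e+5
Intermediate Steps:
Y = 31/4 (Y = 5 + (¼)*11 = 5 + 11/4 = 31/4 ≈ 7.7500)
x = -9 (x = 3*(-3) = -9)
S = -5/4 (S = -9 + 31/4 = -5/4 ≈ -1.2500)
o(b, A) = (-5/4 + A)/(-17 + b + A*b) (o(b, A) = (A - 5/4)/(b + (b*A - 17)) = (-5/4 + A)/(b + (A*b - 17)) = (-5/4 + A)/(b + (-17 + A*b)) = (-5/4 + A)/(-17 + b + A*b))
(o(9, 31) + 628)² = ((-5/4 + 31)/(-17 + 9 + 31*9) + 628)² = ((119/4)/(-17 + 9 + 279) + 628)² = ((119/4)/271 + 628)² = ((1/271)*(119/4) + 628)² = (119/1084 + 628)² = (680871/1084)² = 463585318641/1175056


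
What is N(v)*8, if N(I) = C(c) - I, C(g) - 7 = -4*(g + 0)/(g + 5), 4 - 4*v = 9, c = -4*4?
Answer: 214/11 ≈ 19.455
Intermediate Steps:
c = -16
v = -5/4 (v = 1 - ¼*9 = 1 - 9/4 = -5/4 ≈ -1.2500)
C(g) = 7 - 4*g/(5 + g) (C(g) = 7 - 4*(g + 0)/(g + 5) = 7 - 4*g/(5 + g))
N(I) = 13/11 - I (N(I) = (35 + 3*(-16))/(5 - 16) - I = (35 - 48)/(-11) - I = -1/11*(-13) - I = 13/11 - I)
N(v)*8 = (13/11 - 1*(-5/4))*8 = (13/11 + 5/4)*8 = (107/44)*8 = 214/11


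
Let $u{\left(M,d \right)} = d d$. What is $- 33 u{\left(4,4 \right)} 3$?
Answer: $-1584$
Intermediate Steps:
$u{\left(M,d \right)} = d^{2}$
$- 33 u{\left(4,4 \right)} 3 = - 33 \cdot 4^{2} \cdot 3 = \left(-33\right) 16 \cdot 3 = \left(-528\right) 3 = -1584$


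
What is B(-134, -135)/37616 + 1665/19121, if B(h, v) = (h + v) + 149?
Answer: 7542015/89906942 ≈ 0.083887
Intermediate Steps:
B(h, v) = 149 + h + v
B(-134, -135)/37616 + 1665/19121 = (149 - 134 - 135)/37616 + 1665/19121 = -120*1/37616 + 1665*(1/19121) = -15/4702 + 1665/19121 = 7542015/89906942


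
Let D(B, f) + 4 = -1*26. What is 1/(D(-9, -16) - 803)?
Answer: -1/833 ≈ -0.0012005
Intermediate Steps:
D(B, f) = -30 (D(B, f) = -4 - 1*26 = -4 - 26 = -30)
1/(D(-9, -16) - 803) = 1/(-30 - 803) = 1/(-833) = -1/833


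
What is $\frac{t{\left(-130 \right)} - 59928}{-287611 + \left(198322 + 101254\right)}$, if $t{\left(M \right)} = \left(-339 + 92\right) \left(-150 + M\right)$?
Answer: $\frac{9232}{11965} \approx 0.77158$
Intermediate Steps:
$t{\left(M \right)} = 37050 - 247 M$ ($t{\left(M \right)} = - 247 \left(-150 + M\right) = 37050 - 247 M$)
$\frac{t{\left(-130 \right)} - 59928}{-287611 + \left(198322 + 101254\right)} = \frac{\left(37050 - -32110\right) - 59928}{-287611 + \left(198322 + 101254\right)} = \frac{\left(37050 + 32110\right) - 59928}{-287611 + 299576} = \frac{69160 - 59928}{11965} = 9232 \cdot \frac{1}{11965} = \frac{9232}{11965}$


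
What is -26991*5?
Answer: -134955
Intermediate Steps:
-26991*5 = -8997*15 = -134955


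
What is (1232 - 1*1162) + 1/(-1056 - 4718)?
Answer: 404179/5774 ≈ 70.000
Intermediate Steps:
(1232 - 1*1162) + 1/(-1056 - 4718) = (1232 - 1162) + 1/(-5774) = 70 - 1/5774 = 404179/5774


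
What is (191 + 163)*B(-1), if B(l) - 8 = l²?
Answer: 3186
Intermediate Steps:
B(l) = 8 + l²
(191 + 163)*B(-1) = (191 + 163)*(8 + (-1)²) = 354*(8 + 1) = 354*9 = 3186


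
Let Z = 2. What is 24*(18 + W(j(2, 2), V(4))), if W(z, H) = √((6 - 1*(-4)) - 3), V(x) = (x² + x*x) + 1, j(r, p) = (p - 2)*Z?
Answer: 432 + 24*√7 ≈ 495.50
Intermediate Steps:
j(r, p) = -4 + 2*p (j(r, p) = (p - 2)*2 = (-2 + p)*2 = -4 + 2*p)
V(x) = 1 + 2*x² (V(x) = (x² + x²) + 1 = 2*x² + 1 = 1 + 2*x²)
W(z, H) = √7 (W(z, H) = √((6 + 4) - 3) = √(10 - 3) = √7)
24*(18 + W(j(2, 2), V(4))) = 24*(18 + √7) = 432 + 24*√7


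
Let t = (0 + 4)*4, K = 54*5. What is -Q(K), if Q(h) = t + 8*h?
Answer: -2176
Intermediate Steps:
K = 270
t = 16 (t = 4*4 = 16)
Q(h) = 16 + 8*h
-Q(K) = -(16 + 8*270) = -(16 + 2160) = -1*2176 = -2176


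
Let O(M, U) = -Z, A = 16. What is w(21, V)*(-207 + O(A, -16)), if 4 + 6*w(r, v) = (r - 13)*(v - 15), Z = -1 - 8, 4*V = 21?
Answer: 2706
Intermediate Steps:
V = 21/4 (V = (¼)*21 = 21/4 ≈ 5.2500)
Z = -9
w(r, v) = -⅔ + (-15 + v)*(-13 + r)/6 (w(r, v) = -⅔ + ((r - 13)*(v - 15))/6 = -⅔ + ((-13 + r)*(-15 + v))/6 = -⅔ + ((-15 + v)*(-13 + r))/6 = -⅔ + (-15 + v)*(-13 + r)/6)
O(M, U) = 9 (O(M, U) = -1*(-9) = 9)
w(21, V)*(-207 + O(A, -16)) = (191/6 - 13/6*21/4 - 5/2*21 + (⅙)*21*(21/4))*(-207 + 9) = (191/6 - 91/8 - 105/2 + 147/8)*(-198) = -41/3*(-198) = 2706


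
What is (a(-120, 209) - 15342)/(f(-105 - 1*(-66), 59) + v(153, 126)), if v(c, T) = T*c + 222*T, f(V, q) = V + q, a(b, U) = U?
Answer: -15133/47270 ≈ -0.32014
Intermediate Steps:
v(c, T) = 222*T + T*c
(a(-120, 209) - 15342)/(f(-105 - 1*(-66), 59) + v(153, 126)) = (209 - 15342)/(((-105 - 1*(-66)) + 59) + 126*(222 + 153)) = -15133/(((-105 + 66) + 59) + 126*375) = -15133/((-39 + 59) + 47250) = -15133/(20 + 47250) = -15133/47270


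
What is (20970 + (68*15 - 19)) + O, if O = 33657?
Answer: 55628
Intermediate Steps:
(20970 + (68*15 - 19)) + O = (20970 + (68*15 - 19)) + 33657 = (20970 + (1020 - 19)) + 33657 = (20970 + 1001) + 33657 = 21971 + 33657 = 55628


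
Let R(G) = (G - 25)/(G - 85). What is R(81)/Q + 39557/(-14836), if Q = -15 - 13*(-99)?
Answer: -3157763/1179462 ≈ -2.6773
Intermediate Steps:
Q = 1272 (Q = -15 + 1287 = 1272)
R(G) = (-25 + G)/(-85 + G)
R(81)/Q + 39557/(-14836) = ((-25 + 81)/(-85 + 81))/1272 + 39557/(-14836) = (56/(-4))*(1/1272) + 39557*(-1/14836) = -1/4*56*(1/1272) - 39557/14836 = -14*1/1272 - 39557/14836 = -7/636 - 39557/14836 = -3157763/1179462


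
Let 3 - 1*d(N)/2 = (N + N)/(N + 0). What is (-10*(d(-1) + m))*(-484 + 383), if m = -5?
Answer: -3030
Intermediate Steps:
d(N) = 2 (d(N) = 6 - 2*(N + N)/(N + 0) = 6 - 2*2*N/N = 6 - 2*2 = 6 - 4 = 2)
(-10*(d(-1) + m))*(-484 + 383) = (-10*(2 - 5))*(-484 + 383) = -10*(-3)*(-101) = 30*(-101) = -3030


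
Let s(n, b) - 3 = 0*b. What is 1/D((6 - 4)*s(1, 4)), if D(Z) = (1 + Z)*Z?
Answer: 1/42 ≈ 0.023810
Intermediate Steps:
s(n, b) = 3 (s(n, b) = 3 + 0*b = 3 + 0 = 3)
D(Z) = Z*(1 + Z)
1/D((6 - 4)*s(1, 4)) = 1/(((6 - 4)*3)*(1 + (6 - 4)*3)) = 1/((2*3)*(1 + 2*3)) = 1/(6*(1 + 6)) = 1/(6*7) = 1/42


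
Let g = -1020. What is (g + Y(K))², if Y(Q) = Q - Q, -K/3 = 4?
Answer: 1040400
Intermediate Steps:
K = -12 (K = -3*4 = -12)
Y(Q) = 0
(g + Y(K))² = (-1020 + 0)² = (-1020)² = 1040400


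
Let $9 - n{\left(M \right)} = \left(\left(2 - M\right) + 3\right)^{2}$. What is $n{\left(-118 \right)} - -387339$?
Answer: $372219$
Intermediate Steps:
$n{\left(M \right)} = 9 - \left(5 - M\right)^{2}$ ($n{\left(M \right)} = 9 - \left(\left(2 - M\right) + 3\right)^{2} = 9 - \left(5 - M\right)^{2}$)
$n{\left(-118 \right)} - -387339 = \left(9 - \left(-5 - 118\right)^{2}\right) - -387339 = \left(9 - \left(-123\right)^{2}\right) + 387339 = \left(9 - 15129\right) + 387339 = -15120 + 387339 = 372219$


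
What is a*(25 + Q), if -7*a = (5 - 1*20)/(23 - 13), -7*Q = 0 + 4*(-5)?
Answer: 585/98 ≈ 5.9694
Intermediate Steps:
Q = 20/7 (Q = -(0 + 4*(-5))/7 = -(0 - 20)/7 = -⅐*(-20) = 20/7 ≈ 2.8571)
a = 3/14 (a = -(5 - 1*20)/(7*(23 - 13)) = -(5 - 20)/(7*10) = -(-15)/(7*10) = -⅐*(-3/2) = 3/14 ≈ 0.21429)
a*(25 + Q) = 3*(25 + 20/7)/14 = (3/14)*(195/7) = 585/98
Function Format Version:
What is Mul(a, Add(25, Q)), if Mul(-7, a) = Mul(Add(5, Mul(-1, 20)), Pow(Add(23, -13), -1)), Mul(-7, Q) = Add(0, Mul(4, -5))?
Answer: Rational(585, 98) ≈ 5.9694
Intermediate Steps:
Q = Rational(20, 7) (Q = Mul(Rational(-1, 7), Add(0, Mul(4, -5))) = Mul(Rational(-1, 7), Add(0, -20)) = Mul(Rational(-1, 7), -20) = Rational(20, 7) ≈ 2.8571)
a = Rational(3, 14) (a = Mul(Rational(-1, 7), Mul(Add(5, Mul(-1, 20)), Pow(Add(23, -13), -1))) = Mul(Rational(-1, 7), Mul(Add(5, -20), Pow(10, -1))) = Mul(Rational(-1, 7), Mul(-15, Rational(1, 10))) = Mul(Rational(-1, 7), Rational(-3, 2)) = Rational(3, 14) ≈ 0.21429)
Mul(a, Add(25, Q)) = Mul(Rational(3, 14), Add(25, Rational(20, 7))) = Mul(Rational(3, 14), Rational(195, 7)) = Rational(585, 98)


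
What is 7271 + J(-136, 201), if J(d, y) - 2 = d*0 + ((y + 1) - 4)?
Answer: 7471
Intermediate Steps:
J(d, y) = -1 + y (J(d, y) = 2 + (d*0 + ((y + 1) - 4)) = 2 + (0 + ((1 + y) - 4)) = 2 + (0 + (-3 + y)) = 2 + (-3 + y) = -1 + y)
7271 + J(-136, 201) = 7271 + (-1 + 201) = 7271 + 200 = 7471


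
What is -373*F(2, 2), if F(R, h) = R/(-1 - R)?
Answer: 746/3 ≈ 248.67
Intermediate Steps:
F(R, h) = R/(-1 - R)
-373*F(2, 2) = -(-373)*2/(1 + 2) = -(-373)*2/3 = -373*(-⅔) = 746/3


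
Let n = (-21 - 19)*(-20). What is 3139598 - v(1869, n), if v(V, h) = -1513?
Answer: 3141111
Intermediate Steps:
n = 800 (n = -40*(-20) = 800)
3139598 - v(1869, n) = 3139598 - 1*(-1513) = 3139598 + 1513 = 3141111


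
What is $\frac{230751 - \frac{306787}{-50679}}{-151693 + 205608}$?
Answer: $\frac{11694536716}{2732358285} \approx 4.28$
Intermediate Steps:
$\frac{230751 - \frac{306787}{-50679}}{-151693 + 205608} = \frac{230751 - - \frac{306787}{50679}}{53915} = \left(230751 + \frac{306787}{50679}\right) \frac{1}{53915} = \frac{11694536716}{50679} \cdot \frac{1}{53915} = \frac{11694536716}{2732358285}$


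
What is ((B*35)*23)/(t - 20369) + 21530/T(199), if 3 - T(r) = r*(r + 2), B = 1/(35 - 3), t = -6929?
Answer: -4709856715/8734486464 ≈ -0.53923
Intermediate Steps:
B = 1/32 ≈ 0.031250
T(r) = 3 - r*(2 + r) (T(r) = 3 - r*(r + 2) = 3 - r*(2 + r))
((B*35)*23)/(t - 20369) + 21530/T(199) = (((1/32)*35)*23)/(-6929 - 20369) + 21530/(3 - 1*199² - 2*199) = ((35/32)*23)/(-27298) + 21530/(3 - 1*39601 - 398) = (805/32)*(-1/27298) + 21530/(3 - 39601 - 398) = -805/873536 + 21530/(-39996) = -805/873536 + 21530*(-1/39996) = -805/873536 - 10765/19998 = -4709856715/8734486464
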